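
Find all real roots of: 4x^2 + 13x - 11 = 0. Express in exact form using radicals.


Using the quadratic formula: x = (-b ± sqrt(b^2 - 4ac)) / (2a)
Here a = 4, b = 13, c = -11
Discriminant = b^2 - 4ac = 13^2 - 4(4)(-11) = 169 + 176 = 345
Since discriminant = 345 > 0, there are two real roots.
x = (-13 ± sqrt(345)) / 8
Numerically: x ≈ 0.6968 or x ≈ -3.9468

x = (-13 + sqrt(345)) / 8 or x = (-13 - sqrt(345)) / 8


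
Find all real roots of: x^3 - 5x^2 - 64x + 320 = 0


Let p(x) = x^3 - 5x^2 - 64x + 320. By the rational root theorem (leading coefficient 1), any rational root is an integer divisor of 320: try ±1, ±2, ... in turn.
Test x = 1: value = 252 ≠ 0.
Test x = -1: value = 378 ≠ 0.
Test x = 2: value = 180 ≠ 0.
Test x = -2: value = 420 ≠ 0.
Test x = 4: value = 48 ≠ 0.
Test x = -4: value = 432 ≠ 0.
Test x = 5: value = 0 ✓, so (x - 5) is a factor.
Synthetic division by (x - 5): bring down 1; 1(5) - 5 = 0; 0(5) - 64 = -64; (-64)(5) + 320 = 0 → quotient x^2 - 64, remainder 0.
Solve the quadratic x^2 - 64 = 0: discriminant = 0^2 - 4(1)(-64) = 0 + 256 = 256.
sqrt(256) = 16, so x = (0 ± 16)/2: x = 8 or x = -8.

x = -8, x = 5, x = 8


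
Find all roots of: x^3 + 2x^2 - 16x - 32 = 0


Let p(x) = x^3 + 2x^2 - 16x - 32. By the rational root theorem (leading coefficient 1), any rational root is an integer divisor of 32: try ±1, ±2, ... in turn.
Test x = 1: value = -45 ≠ 0.
Test x = -1: value = -15 ≠ 0.
Test x = 2: value = -48 ≠ 0.
Test x = -2: value = 0 ✓, so (x + 2) is a factor.
Synthetic division by (x + 2): bring down 1; 1(-2) + 2 = 0; 0(-2) - 16 = -16; (-16)(-2) - 32 = 0 → quotient x^2 - 16, remainder 0.
Solve the quadratic x^2 - 16 = 0: discriminant = 0^2 - 4(1)(-16) = 0 + 64 = 64.
sqrt(64) = 8, so x = (0 ± 8)/2: x = 4 or x = -4.
Collecting all roots found:

x = -4, x = -2, x = 4


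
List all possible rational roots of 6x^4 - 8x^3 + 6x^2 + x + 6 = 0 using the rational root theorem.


Rational root theorem: possible roots are ±p/q where:
  p divides the constant term (6): p ∈ {1, 2, 3, 6}
  q divides the leading coefficient (6): q ∈ {1, 2, 3, 6}

All possible rational roots: -6, -3, -2, -3/2, -1, -2/3, -1/2, -1/3, -1/6, 1/6, 1/3, 1/2, 2/3, 1, 3/2, 2, 3, 6

-6, -3, -2, -3/2, -1, -2/3, -1/2, -1/3, -1/6, 1/6, 1/3, 1/2, 2/3, 1, 3/2, 2, 3, 6


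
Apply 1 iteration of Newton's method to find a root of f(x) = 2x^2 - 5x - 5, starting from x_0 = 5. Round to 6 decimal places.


Newton's method: x_(n+1) = x_n - f(x_n)/f'(x_n)
f(x) = 2x^2 - 5x - 5
f'(x) = 4x - 5

Iteration 1:
  f(5.000000) = 20.000000
  f'(5.000000) = 15.000000
  x_1 = 5.000000 - (20.000000)/(15.000000) = 3.666667

x_1 = 3.666667


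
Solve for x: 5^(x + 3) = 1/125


Express both sides with the same base.
1/125 = 5^(-3)
Since the bases match, equate exponents: x + 3 = -3
So x = -3 - (3) = -6

x = -6


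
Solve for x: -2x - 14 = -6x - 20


Starting with: -2x - 14 = -6x - 20
Move all x terms to left: (-2 + 6)x = -20 + 14
Simplify: 4x = -6
Divide both sides by 4: x = -3/2

x = -3/2


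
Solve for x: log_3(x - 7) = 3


Convert to exponential form: x - 7 = 3^3 = 27
x = 27 + 7 = 34
Check: log_3(34 - 7) = log_3(27) = log_3(27) = 3 ✓

x = 34


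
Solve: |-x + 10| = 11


An absolute value equation |expr| = 11 gives two cases:
Case 1: -x + 10 = 11
  -x = 1, so x = -1
Case 2: -x + 10 = -11
  -x = -21, so x = 21

x = -1, x = 21


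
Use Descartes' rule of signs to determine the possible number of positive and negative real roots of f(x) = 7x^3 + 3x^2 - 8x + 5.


Descartes' rule of signs:

For positive roots, count sign changes in f(x) = 7x^3 + 3x^2 - 8x + 5:
Signs of coefficients: +, +, -, +
Number of sign changes: 2
Possible positive real roots: 2, 0

For negative roots, examine f(-x) = -7x^3 + 3x^2 + 8x + 5:
Signs of coefficients: -, +, +, +
Number of sign changes: 1
Possible negative real roots: 1

Positive roots: 2 or 0; Negative roots: 1


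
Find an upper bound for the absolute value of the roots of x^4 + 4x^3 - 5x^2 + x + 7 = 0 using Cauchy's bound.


Cauchy's bound: all roots r satisfy |r| <= 1 + max(|a_i/a_n|) for i = 0,...,n-1
where a_n is the leading coefficient.

Coefficients: [1, 4, -5, 1, 7]
Leading coefficient a_n = 1
Ratios |a_i/a_n|: 4, 5, 1, 7
Maximum ratio: 7
Cauchy's bound: |r| <= 1 + 7 = 8

Upper bound = 8


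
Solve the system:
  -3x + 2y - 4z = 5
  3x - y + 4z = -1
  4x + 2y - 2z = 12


Using Cramer's rule. Expand each determinant along the first row.
D  = (-3)*[(-1)*(-2) - 4*2] - 2*[3*(-2) - 4*4] + (-4)*[3*2 - (-1)*4]
  = (-3)*(-6) - 2*(-22) + (-4)*(10) = 22
Dx = 5*[(-1)*(-2) - 4*2] - 2*[(-1)*(-2) - 4*12] + (-4)*[(-1)*2 - (-1)*12]
  = 5*(-6) - 2*(-46) + (-4)*(10) = 22
Dy = (-3)*[(-1)*(-2) - 4*12] - 5*[3*(-2) - 4*4] + (-4)*[3*12 - (-1)*4]
  = (-3)*(-46) - 5*(-22) + (-4)*(40) = 88
Dz = (-3)*[(-1)*12 - (-1)*2] - 2*[3*12 - (-1)*4] + 5*[3*2 - (-1)*4]
  = (-3)*(-10) - 2*(40) + 5*(10) = 0
x = Dx/D = 22/22 = 1, y = Dy/D = 88/22 = 4, z = Dz/D = 0/22 = 0
Check eq1: (-3)(1) + (2)(4) + (-4)(0) = 5 = 5 ✓
Check eq2: (3)(1) + (-1)(4) + (4)(0) = -1 = -1 ✓
Check eq3: (4)(1) + (2)(4) + (-2)(0) = 12 = 12 ✓

x = 1, y = 4, z = 0


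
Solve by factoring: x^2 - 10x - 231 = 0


We need two numbers that multiply to -231 and add to -10.
Those numbers are -21 and 11 (since (-21) * 11 = -231 and (-21) + 11 = -10).
So x^2 - 10x - 231 = (x - 21)(x + 11) = 0
Setting each factor to zero: x = 21 or x = -11

x = -11, x = 21


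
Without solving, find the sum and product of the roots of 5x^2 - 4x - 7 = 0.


By Vieta's formulas for ax^2 + bx + c = 0:
  Sum of roots = -b/a
  Product of roots = c/a

Here a = 5, b = -4, c = -7
Sum = -(-4)/5 = 4/5
Product = -7/5 = -7/5

Sum = 4/5, Product = -7/5


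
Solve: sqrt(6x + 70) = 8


Square both sides: 6x + 70 = 8^2 = 64
6x = 64 - 70 = -6
x = -1
Check: sqrt(6*(-1) + 70) = sqrt(64) = 8 ✓

x = -1


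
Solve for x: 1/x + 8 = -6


Subtract 8 from both sides: 1/x = -14
Multiply both sides by x: 1 = -14 * x
Divide by -14: x = -1/14

x = -1/14


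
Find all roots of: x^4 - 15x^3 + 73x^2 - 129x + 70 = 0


Let p(x) = x^4 - 15x^3 + 73x^2 - 129x + 70. By the rational root theorem (leading coefficient 1), any rational root is an integer divisor of 70: try ±1, ±2, ... in turn.
Test x = 1: value = 0 ✓, so (x - 1) is a factor.
Synthetic division by (x - 1): bring down 1; 1(1) - 15 = -14; (-14)(1) + 73 = 59; 59(1) - 129 = -70; (-70)(1) + 70 = 0 → quotient x^3 - 14x^2 + 59x - 70, remainder 0.
Continue with the quotient x^3 - 14x^2 + 59x - 70 (candidates must divide 70; re-test x = 1 first in case it repeats).
Test x = 1: value = -24 ≠ 0.
Test x = -1: value = -144 ≠ 0.
Test x = 2: value = 0 ✓, so (x - 2) is a factor.
Synthetic division by (x - 2): bring down 1; 1(2) - 14 = -12; (-12)(2) + 59 = 35; 35(2) - 70 = 0 → quotient x^2 - 12x + 35, remainder 0.
Solve the quadratic x^2 - 12x + 35 = 0: discriminant = (-12)^2 - 4(1)(35) = 144 - 140 = 4.
sqrt(4) = 2, so x = (12 ± 2)/2: x = 7 or x = 5.
Collecting all roots found:

x = 1, x = 2, x = 5, x = 7


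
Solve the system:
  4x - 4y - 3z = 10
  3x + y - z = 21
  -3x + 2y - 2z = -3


Using Cramer's rule. Expand each determinant along the first row.
D  = 4*[1*(-2) - (-1)*2] - (-4)*[3*(-2) - (-1)*(-3)] + (-3)*[3*2 - 1*(-3)]
  = 4*(0) - (-4)*(-9) + (-3)*(9) = -63
Dx = 10*[1*(-2) - (-1)*2] - (-4)*[21*(-2) - (-1)*(-3)] + (-3)*[21*2 - 1*(-3)]
  = 10*(0) - (-4)*(-45) + (-3)*(45) = -315
Dy = 4*[21*(-2) - (-1)*(-3)] - 10*[3*(-2) - (-1)*(-3)] + (-3)*[3*(-3) - 21*(-3)]
  = 4*(-45) - 10*(-9) + (-3)*(54) = -252
Dz = 4*[1*(-3) - 21*2] - (-4)*[3*(-3) - 21*(-3)] + 10*[3*2 - 1*(-3)]
  = 4*(-45) - (-4)*(54) + 10*(9) = 126
x = Dx/D = -315/-63 = 5, y = Dy/D = -252/-63 = 4, z = Dz/D = 126/-63 = -2
Check eq1: (4)(5) + (-4)(4) + (-3)(-2) = 10 = 10 ✓
Check eq2: (3)(5) + (1)(4) + (-1)(-2) = 21 = 21 ✓
Check eq3: (-3)(5) + (2)(4) + (-2)(-2) = -3 = -3 ✓

x = 5, y = 4, z = -2


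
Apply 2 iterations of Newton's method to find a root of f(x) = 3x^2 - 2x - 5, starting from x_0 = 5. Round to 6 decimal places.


Newton's method: x_(n+1) = x_n - f(x_n)/f'(x_n)
f(x) = 3x^2 - 2x - 5
f'(x) = 6x - 2

Iteration 1:
  f(5.000000) = 60.000000
  f'(5.000000) = 28.000000
  x_1 = 5.000000 - (60.000000)/(28.000000) = 2.857143

Iteration 2:
  f(2.857143) = 13.775510
  f'(2.857143) = 15.142857
  x_2 = 2.857143 - (13.775510)/(15.142857) = 1.947439

x_2 = 1.947439


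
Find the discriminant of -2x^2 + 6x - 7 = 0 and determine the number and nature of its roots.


For ax^2 + bx + c = 0, discriminant D = b^2 - 4ac
Here a = -2, b = 6, c = -7
D = (6)^2 - 4(-2)(-7) = 36 - 56 = -20

D = -20 < 0
The equation has no real roots (2 complex conjugate roots).

Discriminant = -20, no real roots (2 complex conjugate roots)


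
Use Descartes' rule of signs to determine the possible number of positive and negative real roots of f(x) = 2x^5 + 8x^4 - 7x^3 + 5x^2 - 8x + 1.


Descartes' rule of signs:

For positive roots, count sign changes in f(x) = 2x^5 + 8x^4 - 7x^3 + 5x^2 - 8x + 1:
Signs of coefficients: +, +, -, +, -, +
Number of sign changes: 4
Possible positive real roots: 4, 2, 0

For negative roots, examine f(-x) = -2x^5 + 8x^4 + 7x^3 + 5x^2 + 8x + 1:
Signs of coefficients: -, +, +, +, +, +
Number of sign changes: 1
Possible negative real roots: 1

Positive roots: 4 or 2 or 0; Negative roots: 1


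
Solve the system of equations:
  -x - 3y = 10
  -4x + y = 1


Using Cramer's rule:
Determinant D = (-1)(1) - (-4)(-3) = -1 - 12 = -13
Dx = (10)(1) - (1)(-3) = 10 + 3 = 13
Dy = (-1)(1) - (-4)(10) = -1 + 40 = 39
x = Dx/D = 13/-13 = -1
y = Dy/D = 39/-13 = -3

x = -1, y = -3


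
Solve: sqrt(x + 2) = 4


Square both sides: x + 2 = 4^2 = 16
x = 16 - 2 = 14
x = 14
Check: sqrt(1*14 + 2) = sqrt(16) = 4 ✓

x = 14


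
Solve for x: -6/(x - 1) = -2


Multiply both sides by (x - 1): -6 = -2(x - 1)
Distribute: -6 = -2x + 2
-2x = -6 - 2 = -8
x = 4

x = 4


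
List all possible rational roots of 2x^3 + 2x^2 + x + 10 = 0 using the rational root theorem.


Rational root theorem: possible roots are ±p/q where:
  p divides the constant term (10): p ∈ {1, 2, 5, 10}
  q divides the leading coefficient (2): q ∈ {1, 2}

All possible rational roots: -10, -5, -5/2, -2, -1, -1/2, 1/2, 1, 2, 5/2, 5, 10

-10, -5, -5/2, -2, -1, -1/2, 1/2, 1, 2, 5/2, 5, 10


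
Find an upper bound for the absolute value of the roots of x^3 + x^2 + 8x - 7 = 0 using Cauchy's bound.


Cauchy's bound: all roots r satisfy |r| <= 1 + max(|a_i/a_n|) for i = 0,...,n-1
where a_n is the leading coefficient.

Coefficients: [1, 1, 8, -7]
Leading coefficient a_n = 1
Ratios |a_i/a_n|: 1, 8, 7
Maximum ratio: 8
Cauchy's bound: |r| <= 1 + 8 = 9

Upper bound = 9


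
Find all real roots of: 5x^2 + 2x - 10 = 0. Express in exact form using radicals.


Using the quadratic formula: x = (-b ± sqrt(b^2 - 4ac)) / (2a)
Here a = 5, b = 2, c = -10
Discriminant = b^2 - 4ac = 2^2 - 4(5)(-10) = 4 + 200 = 204
Since discriminant = 204 > 0, there are two real roots.
x = (-2 ± 2*sqrt(51)) / 10
Simplifying: x = (-1 ± sqrt(51)) / 5
Numerically: x ≈ 1.2283 or x ≈ -1.6283

x = (-1 + sqrt(51)) / 5 or x = (-1 - sqrt(51)) / 5


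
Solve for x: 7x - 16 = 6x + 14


Starting with: 7x - 16 = 6x + 14
Move all x terms to left: (7 - 6)x = 14 + 16
Simplify: x = 30
Divide both sides by 1: x = 30

x = 30


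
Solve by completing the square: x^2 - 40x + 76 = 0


Start: x^2 - 40x + 76 = 0
Move constant: x^2 - 40x = -76
Half of -40 is -20, squared is 400
Add 400 to both sides: x^2 - 40x + 400 = 324
(x - 20)^2 = 324
x - 20 = ±18
x = 20 + 18 = 38 or x = 20 - 18 = 2

x = 2, x = 38


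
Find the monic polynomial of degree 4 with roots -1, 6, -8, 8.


A monic polynomial with roots -1, 6, -8, 8 is:
p(x) = (x + 1)(x - 6)(x + 8)(x - 8)
After multiplying by (x + 1): x + 1
After multiplying by (x - 6): x^2 - 5x - 6
After multiplying by (x + 8): x^3 + 3x^2 - 46x - 48
After multiplying by (x - 8): x^4 - 5x^3 - 70x^2 + 320x + 384

x^4 - 5x^3 - 70x^2 + 320x + 384


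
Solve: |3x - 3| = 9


An absolute value equation |expr| = 9 gives two cases:
Case 1: 3x - 3 = 9
  3x = 12, so x = 4
Case 2: 3x - 3 = -9
  3x = -6, so x = -2

x = -2, x = 4


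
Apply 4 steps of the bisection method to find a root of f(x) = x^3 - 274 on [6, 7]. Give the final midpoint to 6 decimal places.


f(x) = x^3 - 274
f(6) = -58 < 0
f(7) = 69 > 0

Step 1: midpoint = (6.000000 + 7.000000)/2 = 6.500000
  f(6.500000) = 0.625000
  f(mid) > 0, so root is in [6.000000, 6.500000]

Step 2: midpoint = (6.000000 + 6.500000)/2 = 6.250000
  f(6.250000) = -29.859375
  f(mid) < 0, so root is in [6.250000, 6.500000]

Step 3: midpoint = (6.250000 + 6.500000)/2 = 6.375000
  f(6.375000) = -14.916016
  f(mid) < 0, so root is in [6.375000, 6.500000]

Step 4: midpoint = (6.375000 + 6.500000)/2 = 6.437500
  f(6.437500) = -7.220947
  f(mid) < 0, so root is in [6.437500, 6.500000]

midpoint = 6.437500


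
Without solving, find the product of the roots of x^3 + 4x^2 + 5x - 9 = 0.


By Vieta's formulas for x^3 + bx^2 + cx + d = 0:
  r1 + r2 + r3 = -b/a = -4
  r1*r2 + r1*r3 + r2*r3 = c/a = 5
  r1*r2*r3 = -d/a = 9


Product = 9


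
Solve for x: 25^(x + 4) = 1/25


Express both sides with the same base.
1/25 = 25^(-1)
Since the bases match, equate exponents: x + 4 = -1
So x = -1 - (4) = -5

x = -5


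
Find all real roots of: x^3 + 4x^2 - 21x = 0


The constant term is 0, so x = 0 is a root. Factor out x:
  x(x^2 + 4x - 21) = 0
Solve the quadratic x^2 + 4x - 21 = 0: discriminant = 4^2 - 4(1)(-21) = 16 + 84 = 100.
sqrt(100) = 10, so x = (-4 ± 10)/2: x = 3 or x = -7.

x = -7, x = 0, x = 3


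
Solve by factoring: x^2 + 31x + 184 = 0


We need two numbers that multiply to 184 and add to 31.
Those numbers are 23 and 8 (since 23 * 8 = 184 and 23 + 8 = 31).
So x^2 + 31x + 184 = (x + 23)(x + 8) = 0
Setting each factor to zero: x = -23 or x = -8

x = -23, x = -8


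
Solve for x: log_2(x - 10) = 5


Convert to exponential form: x - 10 = 2^5 = 32
x = 32 + 10 = 42
Check: log_2(42 - 10) = log_2(32) = log_2(32) = 5 ✓

x = 42


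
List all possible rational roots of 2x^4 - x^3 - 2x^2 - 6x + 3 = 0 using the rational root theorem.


Rational root theorem: possible roots are ±p/q where:
  p divides the constant term (3): p ∈ {1, 3}
  q divides the leading coefficient (2): q ∈ {1, 2}

All possible rational roots: -3, -3/2, -1, -1/2, 1/2, 1, 3/2, 3

-3, -3/2, -1, -1/2, 1/2, 1, 3/2, 3


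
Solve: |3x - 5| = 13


An absolute value equation |expr| = 13 gives two cases:
Case 1: 3x - 5 = 13
  3x = 18, so x = 6
Case 2: 3x - 5 = -13
  3x = -8, so x = -8/3

x = -8/3, x = 6


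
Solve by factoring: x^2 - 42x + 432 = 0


We need two numbers that multiply to 432 and add to -42.
Those numbers are -18 and -24 (since (-18) * (-24) = 432 and (-18) + (-24) = -42).
So x^2 - 42x + 432 = (x - 18)(x - 24) = 0
Setting each factor to zero: x = 18 or x = 24

x = 18, x = 24


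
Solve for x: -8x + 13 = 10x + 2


Starting with: -8x + 13 = 10x + 2
Move all x terms to left: (-8 - 10)x = 2 - 13
Simplify: -18x = -11
Divide both sides by -18: x = 11/18

x = 11/18


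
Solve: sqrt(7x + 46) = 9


Square both sides: 7x + 46 = 9^2 = 81
7x = 81 - 46 = 35
x = 5
Check: sqrt(7*5 + 46) = sqrt(81) = 9 ✓

x = 5


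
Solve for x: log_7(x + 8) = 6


Convert to exponential form: x + 8 = 7^6 = 117649
x = 117649 - 8 = 117641
Check: log_7(117641 + 8) = log_7(117649) = log_7(117649) = 6 ✓

x = 117641


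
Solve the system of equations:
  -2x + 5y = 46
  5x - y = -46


Using Cramer's rule:
Determinant D = (-2)(-1) - (5)(5) = 2 - 25 = -23
Dx = (46)(-1) - (-46)(5) = -46 + 230 = 184
Dy = (-2)(-46) - (5)(46) = 92 - 230 = -138
x = Dx/D = 184/-23 = -8
y = Dy/D = -138/-23 = 6

x = -8, y = 6


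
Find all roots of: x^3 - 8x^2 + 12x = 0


The constant term is 0, so x = 0 is a root. Factor out x:
  x^2 - 8x + 12 = 0
Solve the quadratic x^2 - 8x + 12 = 0: discriminant = (-8)^2 - 4(1)(12) = 64 - 48 = 16.
sqrt(16) = 4, so x = (8 ± 4)/2: x = 6 or x = 2.
Collecting all roots found:

x = 0, x = 2, x = 6


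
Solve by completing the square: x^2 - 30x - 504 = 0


Start: x^2 - 30x - 504 = 0
Move constant: x^2 - 30x = 504
Half of -30 is -15, squared is 225
Add 225 to both sides: x^2 - 30x + 225 = 729
(x - 15)^2 = 729
x - 15 = ±27
x = 15 + 27 = 42 or x = 15 - 27 = -12

x = -12, x = 42


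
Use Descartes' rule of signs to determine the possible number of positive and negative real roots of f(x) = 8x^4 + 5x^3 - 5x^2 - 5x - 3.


Descartes' rule of signs:

For positive roots, count sign changes in f(x) = 8x^4 + 5x^3 - 5x^2 - 5x - 3:
Signs of coefficients: +, +, -, -, -
Number of sign changes: 1
Possible positive real roots: 1

For negative roots, examine f(-x) = 8x^4 - 5x^3 - 5x^2 + 5x - 3:
Signs of coefficients: +, -, -, +, -
Number of sign changes: 3
Possible negative real roots: 3, 1

Positive roots: 1; Negative roots: 3 or 1


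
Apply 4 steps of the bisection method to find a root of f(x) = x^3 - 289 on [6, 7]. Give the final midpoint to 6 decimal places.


f(x) = x^3 - 289
f(6) = -73 < 0
f(7) = 54 > 0

Step 1: midpoint = (6.000000 + 7.000000)/2 = 6.500000
  f(6.500000) = -14.375000
  f(mid) < 0, so root is in [6.500000, 7.000000]

Step 2: midpoint = (6.500000 + 7.000000)/2 = 6.750000
  f(6.750000) = 18.546875
  f(mid) > 0, so root is in [6.500000, 6.750000]

Step 3: midpoint = (6.500000 + 6.750000)/2 = 6.625000
  f(6.625000) = 1.775391
  f(mid) > 0, so root is in [6.500000, 6.625000]

Step 4: midpoint = (6.500000 + 6.625000)/2 = 6.562500
  f(6.562500) = -6.376709
  f(mid) < 0, so root is in [6.562500, 6.625000]

midpoint = 6.562500


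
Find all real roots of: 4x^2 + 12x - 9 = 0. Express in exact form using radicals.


Using the quadratic formula: x = (-b ± sqrt(b^2 - 4ac)) / (2a)
Here a = 4, b = 12, c = -9
Discriminant = b^2 - 4ac = 12^2 - 4(4)(-9) = 144 + 144 = 288
Since discriminant = 288 > 0, there are two real roots.
x = (-12 ± 12*sqrt(2)) / 8
Simplifying: x = (-3 ± 3*sqrt(2)) / 2
Numerically: x ≈ 0.6213 or x ≈ -3.6213

x = (-3 + 3*sqrt(2)) / 2 or x = (-3 - 3*sqrt(2)) / 2


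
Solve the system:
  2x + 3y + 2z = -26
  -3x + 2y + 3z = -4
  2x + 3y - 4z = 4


Using Cramer's rule. Expand each determinant along the first row.
D  = 2*[2*(-4) - 3*3] - 3*[(-3)*(-4) - 3*2] + 2*[(-3)*3 - 2*2]
  = 2*(-17) - 3*(6) + 2*(-13) = -78
Dx = (-26)*[2*(-4) - 3*3] - 3*[(-4)*(-4) - 3*4] + 2*[(-4)*3 - 2*4]
  = (-26)*(-17) - 3*(4) + 2*(-20) = 390
Dy = 2*[(-4)*(-4) - 3*4] - (-26)*[(-3)*(-4) - 3*2] + 2*[(-3)*4 - (-4)*2]
  = 2*(4) - (-26)*(6) + 2*(-4) = 156
Dz = 2*[2*4 - (-4)*3] - 3*[(-3)*4 - (-4)*2] + (-26)*[(-3)*3 - 2*2]
  = 2*(20) - 3*(-4) + (-26)*(-13) = 390
x = Dx/D = 390/-78 = -5, y = Dy/D = 156/-78 = -2, z = Dz/D = 390/-78 = -5
Check eq1: (2)(-5) + (3)(-2) + (2)(-5) = -26 = -26 ✓
Check eq2: (-3)(-5) + (2)(-2) + (3)(-5) = -4 = -4 ✓
Check eq3: (2)(-5) + (3)(-2) + (-4)(-5) = 4 = 4 ✓

x = -5, y = -2, z = -5


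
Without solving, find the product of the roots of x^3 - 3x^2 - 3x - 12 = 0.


By Vieta's formulas for x^3 + bx^2 + cx + d = 0:
  r1 + r2 + r3 = -b/a = 3
  r1*r2 + r1*r3 + r2*r3 = c/a = -3
  r1*r2*r3 = -d/a = 12


Product = 12


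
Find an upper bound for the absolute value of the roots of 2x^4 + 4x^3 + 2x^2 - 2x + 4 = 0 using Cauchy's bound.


Cauchy's bound: all roots r satisfy |r| <= 1 + max(|a_i/a_n|) for i = 0,...,n-1
where a_n is the leading coefficient.

Coefficients: [2, 4, 2, -2, 4]
Leading coefficient a_n = 2
Ratios |a_i/a_n|: 2, 1, 1, 2
Maximum ratio: 2
Cauchy's bound: |r| <= 1 + 2 = 3

Upper bound = 3


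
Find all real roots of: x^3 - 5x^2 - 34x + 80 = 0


Let p(x) = x^3 - 5x^2 - 34x + 80. By the rational root theorem (leading coefficient 1), any rational root is an integer divisor of 80: try ±1, ±2, ... in turn.
Test x = 1: value = 42 ≠ 0.
Test x = -1: value = 108 ≠ 0.
Test x = 2: value = 0 ✓, so (x - 2) is a factor.
Synthetic division by (x - 2): bring down 1; 1(2) - 5 = -3; (-3)(2) - 34 = -40; (-40)(2) + 80 = 0 → quotient x^2 - 3x - 40, remainder 0.
Solve the quadratic x^2 - 3x - 40 = 0: discriminant = (-3)^2 - 4(1)(-40) = 9 + 160 = 169.
sqrt(169) = 13, so x = (3 ± 13)/2: x = 8 or x = -5.

x = -5, x = 2, x = 8


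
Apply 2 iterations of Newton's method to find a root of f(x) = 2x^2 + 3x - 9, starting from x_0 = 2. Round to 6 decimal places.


Newton's method: x_(n+1) = x_n - f(x_n)/f'(x_n)
f(x) = 2x^2 + 3x - 9
f'(x) = 4x + 3

Iteration 1:
  f(2.000000) = 5.000000
  f'(2.000000) = 11.000000
  x_1 = 2.000000 - (5.000000)/(11.000000) = 1.545455

Iteration 2:
  f(1.545455) = 0.413223
  f'(1.545455) = 9.181818
  x_2 = 1.545455 - (0.413223)/(9.181818) = 1.500450

x_2 = 1.500450


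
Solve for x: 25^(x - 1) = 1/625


Express both sides with the same base.
1/625 = 25^(-2)
Since the bases match, equate exponents: x - 1 = -2
So x = -2 - (-1) = -1

x = -1


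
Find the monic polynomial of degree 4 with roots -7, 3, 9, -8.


A monic polynomial with roots -7, 3, 9, -8 is:
p(x) = (x + 7)(x - 3)(x - 9)(x + 8)
After multiplying by (x + 7): x + 7
After multiplying by (x - 3): x^2 + 4x - 21
After multiplying by (x - 9): x^3 - 5x^2 - 57x + 189
After multiplying by (x + 8): x^4 + 3x^3 - 97x^2 - 267x + 1512

x^4 + 3x^3 - 97x^2 - 267x + 1512


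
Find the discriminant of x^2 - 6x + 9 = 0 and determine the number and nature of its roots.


For ax^2 + bx + c = 0, discriminant D = b^2 - 4ac
Here a = 1, b = -6, c = 9
D = (-6)^2 - 4(1)(9) = 36 - 36 = 0

D = 0
The equation has exactly 1 real root (a repeated/double root).

Discriminant = 0, 1 repeated real root


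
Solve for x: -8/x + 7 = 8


Subtract 7 from both sides: -8/x = 1
Multiply both sides by x: -8 = 1 * x
Divide by 1: x = -8

x = -8


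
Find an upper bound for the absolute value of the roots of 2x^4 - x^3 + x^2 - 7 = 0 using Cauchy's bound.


Cauchy's bound: all roots r satisfy |r| <= 1 + max(|a_i/a_n|) for i = 0,...,n-1
where a_n is the leading coefficient.

Coefficients: [2, -1, 1, 0, -7]
Leading coefficient a_n = 2
Ratios |a_i/a_n|: 1/2, 1/2, 0, 7/2
Maximum ratio: 7/2
Cauchy's bound: |r| <= 1 + 7/2 = 9/2

Upper bound = 9/2


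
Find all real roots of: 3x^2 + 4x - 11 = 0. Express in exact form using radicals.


Using the quadratic formula: x = (-b ± sqrt(b^2 - 4ac)) / (2a)
Here a = 3, b = 4, c = -11
Discriminant = b^2 - 4ac = 4^2 - 4(3)(-11) = 16 + 132 = 148
Since discriminant = 148 > 0, there are two real roots.
x = (-4 ± 2*sqrt(37)) / 6
Simplifying: x = (-2 ± sqrt(37)) / 3
Numerically: x ≈ 1.3609 or x ≈ -2.6943

x = (-2 + sqrt(37)) / 3 or x = (-2 - sqrt(37)) / 3


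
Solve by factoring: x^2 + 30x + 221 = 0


We need two numbers that multiply to 221 and add to 30.
Those numbers are 17 and 13 (since 17 * 13 = 221 and 17 + 13 = 30).
So x^2 + 30x + 221 = (x + 17)(x + 13) = 0
Setting each factor to zero: x = -17 or x = -13

x = -17, x = -13


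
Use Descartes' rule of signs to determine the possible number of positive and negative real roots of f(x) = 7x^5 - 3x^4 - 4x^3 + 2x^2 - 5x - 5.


Descartes' rule of signs:

For positive roots, count sign changes in f(x) = 7x^5 - 3x^4 - 4x^3 + 2x^2 - 5x - 5:
Signs of coefficients: +, -, -, +, -, -
Number of sign changes: 3
Possible positive real roots: 3, 1

For negative roots, examine f(-x) = -7x^5 - 3x^4 + 4x^3 + 2x^2 + 5x - 5:
Signs of coefficients: -, -, +, +, +, -
Number of sign changes: 2
Possible negative real roots: 2, 0

Positive roots: 3 or 1; Negative roots: 2 or 0


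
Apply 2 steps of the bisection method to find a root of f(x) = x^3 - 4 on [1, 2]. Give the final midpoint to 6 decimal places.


f(x) = x^3 - 4
f(1) = -3 < 0
f(2) = 4 > 0

Step 1: midpoint = (1.000000 + 2.000000)/2 = 1.500000
  f(1.500000) = -0.625000
  f(mid) < 0, so root is in [1.500000, 2.000000]

Step 2: midpoint = (1.500000 + 2.000000)/2 = 1.750000
  f(1.750000) = 1.359375
  f(mid) > 0, so root is in [1.500000, 1.750000]

midpoint = 1.750000


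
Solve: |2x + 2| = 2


An absolute value equation |expr| = 2 gives two cases:
Case 1: 2x + 2 = 2
  2x = 0, so x = 0
Case 2: 2x + 2 = -2
  2x = -4, so x = -2

x = -2, x = 0


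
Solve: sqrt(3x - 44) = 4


Square both sides: 3x - 44 = 4^2 = 16
3x = 16 + 44 = 60
x = 20
Check: sqrt(3*20 - 44) = sqrt(16) = 4 ✓

x = 20


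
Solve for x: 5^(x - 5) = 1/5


Express both sides with the same base.
1/5 = 5^(-1)
Since the bases match, equate exponents: x - 5 = -1
So x = -1 - (-5) = 4

x = 4


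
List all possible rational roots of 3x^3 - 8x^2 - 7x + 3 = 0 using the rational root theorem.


Rational root theorem: possible roots are ±p/q where:
  p divides the constant term (3): p ∈ {1, 3}
  q divides the leading coefficient (3): q ∈ {1, 3}

All possible rational roots: -3, -1, -1/3, 1/3, 1, 3

-3, -1, -1/3, 1/3, 1, 3


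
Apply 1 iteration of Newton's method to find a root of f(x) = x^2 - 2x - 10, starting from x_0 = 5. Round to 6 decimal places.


Newton's method: x_(n+1) = x_n - f(x_n)/f'(x_n)
f(x) = x^2 - 2x - 10
f'(x) = 2x - 2

Iteration 1:
  f(5.000000) = 5.000000
  f'(5.000000) = 8.000000
  x_1 = 5.000000 - (5.000000)/(8.000000) = 4.375000

x_1 = 4.375000


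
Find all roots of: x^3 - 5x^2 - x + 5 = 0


Let p(x) = x^3 - 5x^2 - x + 5. By the rational root theorem (leading coefficient 1), any rational root is an integer divisor of 5: try ±1, ±2, ... in turn.
Test x = 1: value = 0 ✓, so (x - 1) is a factor.
Synthetic division by (x - 1): bring down 1; 1(1) - 5 = -4; (-4)(1) - 1 = -5; (-5)(1) + 5 = 0 → quotient x^2 - 4x - 5, remainder 0.
Solve the quadratic x^2 - 4x - 5 = 0: discriminant = (-4)^2 - 4(1)(-5) = 16 + 20 = 36.
sqrt(36) = 6, so x = (4 ± 6)/2: x = 5 or x = -1.
Collecting all roots found:

x = -1, x = 1, x = 5


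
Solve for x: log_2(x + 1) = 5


Convert to exponential form: x + 1 = 2^5 = 32
x = 32 - 1 = 31
Check: log_2(31 + 1) = log_2(32) = log_2(32) = 5 ✓

x = 31


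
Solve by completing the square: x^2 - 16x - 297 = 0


Start: x^2 - 16x - 297 = 0
Move constant: x^2 - 16x = 297
Half of -16 is -8, squared is 64
Add 64 to both sides: x^2 - 16x + 64 = 361
(x - 8)^2 = 361
x - 8 = ±19
x = 8 + 19 = 27 or x = 8 - 19 = -11

x = -11, x = 27


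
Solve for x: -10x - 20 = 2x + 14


Starting with: -10x - 20 = 2x + 14
Move all x terms to left: (-10 - 2)x = 14 + 20
Simplify: -12x = 34
Divide both sides by -12: x = -17/6

x = -17/6


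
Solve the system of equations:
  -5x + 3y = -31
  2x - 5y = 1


Using Cramer's rule:
Determinant D = (-5)(-5) - (2)(3) = 25 - 6 = 19
Dx = (-31)(-5) - (1)(3) = 155 - 3 = 152
Dy = (-5)(1) - (2)(-31) = -5 + 62 = 57
x = Dx/D = 152/19 = 8
y = Dy/D = 57/19 = 3

x = 8, y = 3


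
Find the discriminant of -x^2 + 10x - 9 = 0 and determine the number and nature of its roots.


For ax^2 + bx + c = 0, discriminant D = b^2 - 4ac
Here a = -1, b = 10, c = -9
D = (10)^2 - 4(-1)(-9) = 100 - 36 = 64

D = 64 > 0 and is a perfect square (sqrt = 8)
The equation has 2 distinct real rational roots.

Discriminant = 64, 2 distinct real rational roots


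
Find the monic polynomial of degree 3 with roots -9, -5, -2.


A monic polynomial with roots -9, -5, -2 is:
p(x) = (x + 9)(x + 5)(x + 2)
After multiplying by (x + 9): x + 9
After multiplying by (x + 5): x^2 + 14x + 45
After multiplying by (x + 2): x^3 + 16x^2 + 73x + 90

x^3 + 16x^2 + 73x + 90


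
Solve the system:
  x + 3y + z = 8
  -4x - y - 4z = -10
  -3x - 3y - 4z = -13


Using Cramer's rule. Expand each determinant along the first row.
D  = 1*[(-1)*(-4) - (-4)*(-3)] - 3*[(-4)*(-4) - (-4)*(-3)] + 1*[(-4)*(-3) - (-1)*(-3)]
  = 1*(-8) - 3*(4) + 1*(9) = -11
Dx = 8*[(-1)*(-4) - (-4)*(-3)] - 3*[(-10)*(-4) - (-4)*(-13)] + 1*[(-10)*(-3) - (-1)*(-13)]
  = 8*(-8) - 3*(-12) + 1*(17) = -11
Dy = 1*[(-10)*(-4) - (-4)*(-13)] - 8*[(-4)*(-4) - (-4)*(-3)] + 1*[(-4)*(-13) - (-10)*(-3)]
  = 1*(-12) - 8*(4) + 1*(22) = -22
Dz = 1*[(-1)*(-13) - (-10)*(-3)] - 3*[(-4)*(-13) - (-10)*(-3)] + 8*[(-4)*(-3) - (-1)*(-3)]
  = 1*(-17) - 3*(22) + 8*(9) = -11
x = Dx/D = -11/-11 = 1, y = Dy/D = -22/-11 = 2, z = Dz/D = -11/-11 = 1
Check eq1: (1)(1) + (3)(2) + (1)(1) = 8 = 8 ✓
Check eq2: (-4)(1) + (-1)(2) + (-4)(1) = -10 = -10 ✓
Check eq3: (-3)(1) + (-3)(2) + (-4)(1) = -13 = -13 ✓

x = 1, y = 2, z = 1


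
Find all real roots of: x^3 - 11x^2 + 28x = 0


The constant term is 0, so x = 0 is a root. Factor out x:
  x(x^2 - 11x + 28) = 0
Solve the quadratic x^2 - 11x + 28 = 0: discriminant = (-11)^2 - 4(1)(28) = 121 - 112 = 9.
sqrt(9) = 3, so x = (11 ± 3)/2: x = 7 or x = 4.

x = 0, x = 4, x = 7


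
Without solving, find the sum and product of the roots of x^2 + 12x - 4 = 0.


By Vieta's formulas for ax^2 + bx + c = 0:
  Sum of roots = -b/a
  Product of roots = c/a

Here a = 1, b = 12, c = -4
Sum = -(12)/1 = -12
Product = -4/1 = -4

Sum = -12, Product = -4


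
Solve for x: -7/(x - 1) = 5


Multiply both sides by (x - 1): -7 = 5(x - 1)
Distribute: -7 = 5x - 5
5x = -7 + 5 = -2
x = -2/5

x = -2/5


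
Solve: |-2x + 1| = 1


An absolute value equation |expr| = 1 gives two cases:
Case 1: -2x + 1 = 1
  -2x = 0, so x = 0
Case 2: -2x + 1 = -1
  -2x = -2, so x = 1

x = 0, x = 1


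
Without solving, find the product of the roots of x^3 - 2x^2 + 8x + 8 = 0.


By Vieta's formulas for x^3 + bx^2 + cx + d = 0:
  r1 + r2 + r3 = -b/a = 2
  r1*r2 + r1*r3 + r2*r3 = c/a = 8
  r1*r2*r3 = -d/a = -8


Product = -8


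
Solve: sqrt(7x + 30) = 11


Square both sides: 7x + 30 = 11^2 = 121
7x = 121 - 30 = 91
x = 13
Check: sqrt(7*13 + 30) = sqrt(121) = 11 ✓

x = 13


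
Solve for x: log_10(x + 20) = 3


Convert to exponential form: x + 20 = 10^3 = 1000
x = 1000 - 20 = 980
Check: log_10(980 + 20) = log_10(1000) = log_10(1000) = 3 ✓

x = 980


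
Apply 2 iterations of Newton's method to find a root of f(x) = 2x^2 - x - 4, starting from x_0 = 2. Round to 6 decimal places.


Newton's method: x_(n+1) = x_n - f(x_n)/f'(x_n)
f(x) = 2x^2 - x - 4
f'(x) = 4x - 1

Iteration 1:
  f(2.000000) = 2.000000
  f'(2.000000) = 7.000000
  x_1 = 2.000000 - (2.000000)/(7.000000) = 1.714286

Iteration 2:
  f(1.714286) = 0.163265
  f'(1.714286) = 5.857143
  x_2 = 1.714286 - (0.163265)/(5.857143) = 1.686411

x_2 = 1.686411


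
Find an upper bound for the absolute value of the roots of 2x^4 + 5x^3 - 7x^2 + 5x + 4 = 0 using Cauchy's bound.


Cauchy's bound: all roots r satisfy |r| <= 1 + max(|a_i/a_n|) for i = 0,...,n-1
where a_n is the leading coefficient.

Coefficients: [2, 5, -7, 5, 4]
Leading coefficient a_n = 2
Ratios |a_i/a_n|: 5/2, 7/2, 5/2, 2
Maximum ratio: 7/2
Cauchy's bound: |r| <= 1 + 7/2 = 9/2

Upper bound = 9/2


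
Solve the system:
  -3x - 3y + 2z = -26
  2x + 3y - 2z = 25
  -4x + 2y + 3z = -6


Using Cramer's rule. Expand each determinant along the first row.
D  = (-3)*[3*3 - (-2)*2] - (-3)*[2*3 - (-2)*(-4)] + 2*[2*2 - 3*(-4)]
  = (-3)*(13) - (-3)*(-2) + 2*(16) = -13
Dx = (-26)*[3*3 - (-2)*2] - (-3)*[25*3 - (-2)*(-6)] + 2*[25*2 - 3*(-6)]
  = (-26)*(13) - (-3)*(63) + 2*(68) = -13
Dy = (-3)*[25*3 - (-2)*(-6)] - (-26)*[2*3 - (-2)*(-4)] + 2*[2*(-6) - 25*(-4)]
  = (-3)*(63) - (-26)*(-2) + 2*(88) = -65
Dz = (-3)*[3*(-6) - 25*2] - (-3)*[2*(-6) - 25*(-4)] + (-26)*[2*2 - 3*(-4)]
  = (-3)*(-68) - (-3)*(88) + (-26)*(16) = 52
x = Dx/D = -13/-13 = 1, y = Dy/D = -65/-13 = 5, z = Dz/D = 52/-13 = -4
Check eq1: (-3)(1) + (-3)(5) + (2)(-4) = -26 = -26 ✓
Check eq2: (2)(1) + (3)(5) + (-2)(-4) = 25 = 25 ✓
Check eq3: (-4)(1) + (2)(5) + (3)(-4) = -6 = -6 ✓

x = 1, y = 5, z = -4


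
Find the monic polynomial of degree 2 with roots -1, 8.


A monic polynomial with roots -1, 8 is:
p(x) = (x + 1)(x - 8)
After multiplying by (x + 1): x + 1
After multiplying by (x - 8): x^2 - 7x - 8

x^2 - 7x - 8


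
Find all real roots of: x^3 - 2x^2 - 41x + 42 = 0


Let p(x) = x^3 - 2x^2 - 41x + 42. By the rational root theorem (leading coefficient 1), any rational root is an integer divisor of 42: try ±1, ±2, ... in turn.
Test x = 1: value = 0 ✓, so (x - 1) is a factor.
Synthetic division by (x - 1): bring down 1; 1(1) - 2 = -1; (-1)(1) - 41 = -42; (-42)(1) + 42 = 0 → quotient x^2 - x - 42, remainder 0.
Solve the quadratic x^2 - x - 42 = 0: discriminant = (-1)^2 - 4(1)(-42) = 1 + 168 = 169.
sqrt(169) = 13, so x = (1 ± 13)/2: x = 7 or x = -6.

x = -6, x = 1, x = 7


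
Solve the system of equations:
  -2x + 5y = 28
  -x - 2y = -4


Using Cramer's rule:
Determinant D = (-2)(-2) - (-1)(5) = 4 + 5 = 9
Dx = (28)(-2) - (-4)(5) = -56 + 20 = -36
Dy = (-2)(-4) - (-1)(28) = 8 + 28 = 36
x = Dx/D = -36/9 = -4
y = Dy/D = 36/9 = 4

x = -4, y = 4


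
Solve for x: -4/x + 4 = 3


Subtract 4 from both sides: -4/x = -1
Multiply both sides by x: -4 = -1 * x
Divide by -1: x = 4

x = 4


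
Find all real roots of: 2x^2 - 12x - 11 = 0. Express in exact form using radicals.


Using the quadratic formula: x = (-b ± sqrt(b^2 - 4ac)) / (2a)
Here a = 2, b = -12, c = -11
Discriminant = b^2 - 4ac = (-12)^2 - 4(2)(-11) = 144 + 88 = 232
Since discriminant = 232 > 0, there are two real roots.
x = (12 ± 2*sqrt(58)) / 4
Simplifying: x = (6 ± sqrt(58)) / 2
Numerically: x ≈ 6.8079 or x ≈ -0.8079

x = (6 + sqrt(58)) / 2 or x = (6 - sqrt(58)) / 2


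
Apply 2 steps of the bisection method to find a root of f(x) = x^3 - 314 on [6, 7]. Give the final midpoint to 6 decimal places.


f(x) = x^3 - 314
f(6) = -98 < 0
f(7) = 29 > 0

Step 1: midpoint = (6.000000 + 7.000000)/2 = 6.500000
  f(6.500000) = -39.375000
  f(mid) < 0, so root is in [6.500000, 7.000000]

Step 2: midpoint = (6.500000 + 7.000000)/2 = 6.750000
  f(6.750000) = -6.453125
  f(mid) < 0, so root is in [6.750000, 7.000000]

midpoint = 6.750000


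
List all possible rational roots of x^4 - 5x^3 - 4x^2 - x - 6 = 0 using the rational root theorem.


Rational root theorem: possible roots are ±p/q where:
  p divides the constant term (-6): p ∈ {1, 2, 3, 6}
  q divides the leading coefficient (1): q ∈ {1}

All possible rational roots: -6, -3, -2, -1, 1, 2, 3, 6

-6, -3, -2, -1, 1, 2, 3, 6


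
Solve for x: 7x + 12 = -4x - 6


Starting with: 7x + 12 = -4x - 6
Move all x terms to left: (7 + 4)x = -6 - 12
Simplify: 11x = -18
Divide both sides by 11: x = -18/11

x = -18/11


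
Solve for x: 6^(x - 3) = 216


Express both sides with the same base.
216 = 6^3
Since the bases match, equate exponents: x - 3 = 3
So x = 3 - (-3) = 6

x = 6


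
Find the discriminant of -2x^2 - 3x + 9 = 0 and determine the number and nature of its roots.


For ax^2 + bx + c = 0, discriminant D = b^2 - 4ac
Here a = -2, b = -3, c = 9
D = (-3)^2 - 4(-2)(9) = 9 + 72 = 81

D = 81 > 0 and is a perfect square (sqrt = 9)
The equation has 2 distinct real rational roots.

Discriminant = 81, 2 distinct real rational roots


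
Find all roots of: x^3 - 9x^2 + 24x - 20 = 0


Let p(x) = x^3 - 9x^2 + 24x - 20. By the rational root theorem (leading coefficient 1), any rational root is an integer divisor of 20: try ±1, ±2, ... in turn.
Test x = 1: value = -4 ≠ 0.
Test x = -1: value = -54 ≠ 0.
Test x = 2: value = 0 ✓, so (x - 2) is a factor.
Synthetic division by (x - 2): bring down 1; 1(2) - 9 = -7; (-7)(2) + 24 = 10; 10(2) - 20 = 0 → quotient x^2 - 7x + 10, remainder 0.
Solve the quadratic x^2 - 7x + 10 = 0: discriminant = (-7)^2 - 4(1)(10) = 49 - 40 = 9.
sqrt(9) = 3, so x = (7 ± 3)/2: x = 5 or x = 2.
Collecting all roots found:

x = 2 (multiplicity 2), x = 5


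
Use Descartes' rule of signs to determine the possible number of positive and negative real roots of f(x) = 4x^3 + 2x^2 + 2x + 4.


Descartes' rule of signs:

For positive roots, count sign changes in f(x) = 4x^3 + 2x^2 + 2x + 4:
Signs of coefficients: +, +, +, +
Number of sign changes: 0
Possible positive real roots: 0

For negative roots, examine f(-x) = -4x^3 + 2x^2 - 2x + 4:
Signs of coefficients: -, +, -, +
Number of sign changes: 3
Possible negative real roots: 3, 1

Positive roots: 0; Negative roots: 3 or 1


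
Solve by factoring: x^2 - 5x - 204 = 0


We need two numbers that multiply to -204 and add to -5.
Those numbers are -17 and 12 (since (-17) * 12 = -204 and (-17) + 12 = -5).
So x^2 - 5x - 204 = (x - 17)(x + 12) = 0
Setting each factor to zero: x = 17 or x = -12

x = -12, x = 17


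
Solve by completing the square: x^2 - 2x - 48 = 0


Start: x^2 - 2x - 48 = 0
Move constant: x^2 - 2x = 48
Half of -2 is -1, squared is 1
Add 1 to both sides: x^2 - 2x + 1 = 49
(x - 1)^2 = 49
x - 1 = ±7
x = 1 + 7 = 8 or x = 1 - 7 = -6

x = -6, x = 8


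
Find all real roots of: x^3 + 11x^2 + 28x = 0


The constant term is 0, so x = 0 is a root. Factor out x:
  x(x^2 + 11x + 28) = 0
Solve the quadratic x^2 + 11x + 28 = 0: discriminant = 11^2 - 4(1)(28) = 121 - 112 = 9.
sqrt(9) = 3, so x = (-11 ± 3)/2: x = -4 or x = -7.

x = -7, x = -4, x = 0


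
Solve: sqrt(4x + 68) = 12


Square both sides: 4x + 68 = 12^2 = 144
4x = 144 - 68 = 76
x = 19
Check: sqrt(4*19 + 68) = sqrt(144) = 12 ✓

x = 19


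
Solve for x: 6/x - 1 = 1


Subtract -1 from both sides: 6/x = 2
Multiply both sides by x: 6 = 2 * x
Divide by 2: x = 3

x = 3


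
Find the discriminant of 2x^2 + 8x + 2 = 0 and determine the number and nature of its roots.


For ax^2 + bx + c = 0, discriminant D = b^2 - 4ac
Here a = 2, b = 8, c = 2
D = (8)^2 - 4(2)(2) = 64 - 16 = 48

D = 48 > 0 but not a perfect square
The equation has 2 distinct real irrational roots.

Discriminant = 48, 2 distinct real irrational roots


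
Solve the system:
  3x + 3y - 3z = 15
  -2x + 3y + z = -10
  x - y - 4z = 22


Using Cramer's rule. Expand each determinant along the first row.
D  = 3*[3*(-4) - 1*(-1)] - 3*[(-2)*(-4) - 1*1] + (-3)*[(-2)*(-1) - 3*1]
  = 3*(-11) - 3*(7) + (-3)*(-1) = -51
Dx = 15*[3*(-4) - 1*(-1)] - 3*[(-10)*(-4) - 1*22] + (-3)*[(-10)*(-1) - 3*22]
  = 15*(-11) - 3*(18) + (-3)*(-56) = -51
Dy = 3*[(-10)*(-4) - 1*22] - 15*[(-2)*(-4) - 1*1] + (-3)*[(-2)*22 - (-10)*1]
  = 3*(18) - 15*(7) + (-3)*(-34) = 51
Dz = 3*[3*22 - (-10)*(-1)] - 3*[(-2)*22 - (-10)*1] + 15*[(-2)*(-1) - 3*1]
  = 3*(56) - 3*(-34) + 15*(-1) = 255
x = Dx/D = -51/-51 = 1, y = Dy/D = 51/-51 = -1, z = Dz/D = 255/-51 = -5
Check eq1: (3)(1) + (3)(-1) + (-3)(-5) = 15 = 15 ✓
Check eq2: (-2)(1) + (3)(-1) + (1)(-5) = -10 = -10 ✓
Check eq3: (1)(1) + (-1)(-1) + (-4)(-5) = 22 = 22 ✓

x = 1, y = -1, z = -5


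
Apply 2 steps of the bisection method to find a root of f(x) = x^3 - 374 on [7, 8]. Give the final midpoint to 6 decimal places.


f(x) = x^3 - 374
f(7) = -31 < 0
f(8) = 138 > 0

Step 1: midpoint = (7.000000 + 8.000000)/2 = 7.500000
  f(7.500000) = 47.875000
  f(mid) > 0, so root is in [7.000000, 7.500000]

Step 2: midpoint = (7.000000 + 7.500000)/2 = 7.250000
  f(7.250000) = 7.078125
  f(mid) > 0, so root is in [7.000000, 7.250000]

midpoint = 7.250000


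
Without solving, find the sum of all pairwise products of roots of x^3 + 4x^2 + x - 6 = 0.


By Vieta's formulas for x^3 + bx^2 + cx + d = 0:
  r1 + r2 + r3 = -b/a = -4
  r1*r2 + r1*r3 + r2*r3 = c/a = 1
  r1*r2*r3 = -d/a = 6


Sum of pairwise products = 1


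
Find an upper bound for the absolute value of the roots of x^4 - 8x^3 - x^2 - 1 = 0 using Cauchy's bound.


Cauchy's bound: all roots r satisfy |r| <= 1 + max(|a_i/a_n|) for i = 0,...,n-1
where a_n is the leading coefficient.

Coefficients: [1, -8, -1, 0, -1]
Leading coefficient a_n = 1
Ratios |a_i/a_n|: 8, 1, 0, 1
Maximum ratio: 8
Cauchy's bound: |r| <= 1 + 8 = 9

Upper bound = 9


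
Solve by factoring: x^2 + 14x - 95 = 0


We need two numbers that multiply to -95 and add to 14.
Those numbers are 19 and -5 (since 19 * (-5) = -95 and 19 + (-5) = 14).
So x^2 + 14x - 95 = (x + 19)(x - 5) = 0
Setting each factor to zero: x = -19 or x = 5

x = -19, x = 5


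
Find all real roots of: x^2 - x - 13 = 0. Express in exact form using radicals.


Using the quadratic formula: x = (-b ± sqrt(b^2 - 4ac)) / (2a)
Here a = 1, b = -1, c = -13
Discriminant = b^2 - 4ac = (-1)^2 - 4(1)(-13) = 1 + 52 = 53
Since discriminant = 53 > 0, there are two real roots.
x = (1 ± sqrt(53)) / 2
Numerically: x ≈ 4.1401 or x ≈ -3.1401

x = (1 + sqrt(53)) / 2 or x = (1 - sqrt(53)) / 2
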